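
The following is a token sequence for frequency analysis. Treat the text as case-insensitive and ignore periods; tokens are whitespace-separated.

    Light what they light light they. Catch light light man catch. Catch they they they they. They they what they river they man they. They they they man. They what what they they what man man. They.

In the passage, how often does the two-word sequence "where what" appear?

Scanning the 36 overlapping bigram windows for "where what":
  (none found)

0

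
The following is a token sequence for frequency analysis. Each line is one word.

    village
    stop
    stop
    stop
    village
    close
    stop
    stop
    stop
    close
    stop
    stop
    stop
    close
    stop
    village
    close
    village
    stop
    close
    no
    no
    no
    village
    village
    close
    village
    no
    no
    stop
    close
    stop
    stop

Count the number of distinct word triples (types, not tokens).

22

33 tokens → 31 trigram windows in total.
Repeated trigrams (each contributes count−1 duplicates):
  close stop stop: 3
  stop close stop: 3
  stop stop stop: 3
  stop stop close: 2
  stop village close: 2
  village close village: 2
9 duplicate windows → 31 − 9 = 22 distinct.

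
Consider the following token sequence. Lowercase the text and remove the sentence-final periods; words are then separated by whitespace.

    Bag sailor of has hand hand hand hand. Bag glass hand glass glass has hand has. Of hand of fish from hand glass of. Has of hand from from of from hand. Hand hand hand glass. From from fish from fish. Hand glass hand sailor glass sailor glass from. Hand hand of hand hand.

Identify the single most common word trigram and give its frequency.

Trigram frequencies (highest first):
  hand hand hand: 4
  has of hand: 2
  from hand hand: 2
  bag sailor of: 1
  sailor of has: 1
  of has hand: 1
  … (41 more, each ≤ 1)

"hand hand hand", 4 times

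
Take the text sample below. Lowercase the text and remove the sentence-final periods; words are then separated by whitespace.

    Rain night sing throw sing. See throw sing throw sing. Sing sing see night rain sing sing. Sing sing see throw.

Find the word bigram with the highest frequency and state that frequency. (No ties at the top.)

Bigram frequencies (highest first):
  sing sing: 5
  throw sing: 3
  sing see: 3
  sing throw: 2
  see throw: 2
  rain night: 1
  … (4 more, each ≤ 1)

"sing sing", 5 times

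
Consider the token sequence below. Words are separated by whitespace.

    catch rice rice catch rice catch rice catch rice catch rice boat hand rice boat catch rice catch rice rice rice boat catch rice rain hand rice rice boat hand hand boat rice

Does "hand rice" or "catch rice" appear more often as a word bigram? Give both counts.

"hand rice": 2 occurrences
"catch rice": 8 occurrences

"catch rice" (8 vs 2)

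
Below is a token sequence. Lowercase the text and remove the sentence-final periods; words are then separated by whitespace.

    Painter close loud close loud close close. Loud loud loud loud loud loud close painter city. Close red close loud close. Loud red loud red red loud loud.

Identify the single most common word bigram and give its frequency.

"loud loud", 6 times

Bigram frequencies (highest first):
  loud loud: 6
  close loud: 5
  loud close: 4
  loud red: 2
  red loud: 2
  painter close: 1
  … (7 more, each ≤ 1)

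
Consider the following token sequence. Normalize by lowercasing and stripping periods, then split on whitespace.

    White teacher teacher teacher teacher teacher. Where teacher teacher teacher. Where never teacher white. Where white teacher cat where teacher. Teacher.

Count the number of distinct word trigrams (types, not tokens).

21 tokens → 19 trigram windows in total.
Repeated trigrams (each contributes count−1 duplicates):
  teacher teacher teacher: 4
  teacher teacher where: 2
  where teacher teacher: 2
5 duplicate windows → 19 − 5 = 14 distinct.

14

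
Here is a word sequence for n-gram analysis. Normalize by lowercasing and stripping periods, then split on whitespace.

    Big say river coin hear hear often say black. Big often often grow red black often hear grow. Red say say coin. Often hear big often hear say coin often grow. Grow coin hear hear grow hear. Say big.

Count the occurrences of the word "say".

Scanning the 39 tokens for "say":
  position 2: say
  position 8: say
  position 20: say
  position 21: say
  position 28: say
  position 38: say

6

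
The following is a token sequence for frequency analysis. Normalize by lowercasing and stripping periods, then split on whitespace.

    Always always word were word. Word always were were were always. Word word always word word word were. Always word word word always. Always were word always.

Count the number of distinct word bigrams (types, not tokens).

9

27 tokens → 26 bigram windows in total.
Repeated bigrams (each contributes count−1 duplicates):
  word word: 6
  always word: 4
  word always: 4
  always always: 2
  always were: 2
  were always: 2
  were were: 2
  were word: 2
  … (1 more repeated)
17 duplicate windows → 26 − 17 = 9 distinct.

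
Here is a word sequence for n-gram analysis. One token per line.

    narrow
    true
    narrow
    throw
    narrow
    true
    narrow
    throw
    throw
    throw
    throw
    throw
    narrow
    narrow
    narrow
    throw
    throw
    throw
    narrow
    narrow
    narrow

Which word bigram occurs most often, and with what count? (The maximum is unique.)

Bigram frequencies (highest first):
  throw throw: 6
  narrow narrow: 4
  narrow throw: 3
  throw narrow: 3
  narrow true: 2
  true narrow: 2

"throw throw", 6 times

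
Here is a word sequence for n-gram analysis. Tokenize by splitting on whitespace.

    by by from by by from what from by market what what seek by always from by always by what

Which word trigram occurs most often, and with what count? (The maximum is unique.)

Trigram frequencies (highest first):
  by by from: 2
  by from by: 1
  from by by: 1
  by from what: 1
  from what from: 1
  what from by: 1
  … (11 more, each ≤ 1)

"by by from", 2 times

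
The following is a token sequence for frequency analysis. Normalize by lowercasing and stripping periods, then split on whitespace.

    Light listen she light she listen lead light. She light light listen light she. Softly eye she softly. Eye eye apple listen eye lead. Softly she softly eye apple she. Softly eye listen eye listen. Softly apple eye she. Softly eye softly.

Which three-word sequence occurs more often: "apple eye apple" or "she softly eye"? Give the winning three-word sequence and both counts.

"apple eye apple": 0 occurrences
"she softly eye": 5 occurrences

"she softly eye" (5 vs 0)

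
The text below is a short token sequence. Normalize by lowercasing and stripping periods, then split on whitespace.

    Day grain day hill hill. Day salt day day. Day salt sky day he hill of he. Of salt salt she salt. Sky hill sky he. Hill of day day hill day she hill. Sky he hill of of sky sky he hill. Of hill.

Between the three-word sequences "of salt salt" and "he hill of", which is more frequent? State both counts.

"of salt salt": 1 occurrence
"he hill of": 4 occurrences

"he hill of" (4 vs 1)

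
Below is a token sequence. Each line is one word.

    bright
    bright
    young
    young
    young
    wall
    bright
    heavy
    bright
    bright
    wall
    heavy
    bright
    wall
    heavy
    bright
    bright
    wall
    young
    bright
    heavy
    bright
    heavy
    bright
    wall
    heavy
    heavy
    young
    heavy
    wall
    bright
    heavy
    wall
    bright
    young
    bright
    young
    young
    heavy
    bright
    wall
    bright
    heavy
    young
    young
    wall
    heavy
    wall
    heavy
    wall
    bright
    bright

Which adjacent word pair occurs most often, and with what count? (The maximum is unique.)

Bigram frequencies (highest first):
  heavy bright: 6
  wall bright: 5
  bright heavy: 5
  bright wall: 5
  wall heavy: 5
  bright bright: 4
  … (9 more, each ≤ 4)

"heavy bright", 6 times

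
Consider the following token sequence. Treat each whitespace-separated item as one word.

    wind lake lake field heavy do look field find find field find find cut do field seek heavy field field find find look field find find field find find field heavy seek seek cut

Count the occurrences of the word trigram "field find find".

5

Scanning the 32 overlapping trigram windows for "field find find":
  position 8–10: field find find
  position 11–13: field find find
  position 20–22: field find find
  position 24–26: field find find
  position 27–29: field find find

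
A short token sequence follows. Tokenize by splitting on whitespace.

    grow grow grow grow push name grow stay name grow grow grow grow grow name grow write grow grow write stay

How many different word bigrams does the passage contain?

10

21 tokens → 20 bigram windows in total.
Repeated bigrams (each contributes count−1 duplicates):
  grow grow: 8
  name grow: 3
  grow write: 2
10 duplicate windows → 20 − 10 = 10 distinct.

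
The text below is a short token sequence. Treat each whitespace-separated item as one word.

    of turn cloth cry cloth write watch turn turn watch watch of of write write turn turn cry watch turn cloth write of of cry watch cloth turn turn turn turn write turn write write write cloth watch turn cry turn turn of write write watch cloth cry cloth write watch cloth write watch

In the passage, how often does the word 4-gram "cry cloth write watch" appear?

Scanning the 51 overlapping 4-gram windows for "cry cloth write watch":
  position 4–7: cry cloth write watch
  position 48–51: cry cloth write watch

2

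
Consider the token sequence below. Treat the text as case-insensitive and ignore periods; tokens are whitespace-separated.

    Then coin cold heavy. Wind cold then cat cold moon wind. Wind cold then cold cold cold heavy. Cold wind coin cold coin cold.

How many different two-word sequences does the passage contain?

17

24 tokens → 23 bigram windows in total.
Repeated bigrams (each contributes count−1 duplicates):
  coin cold: 3
  cold cold: 2
  cold heavy: 2
  cold then: 2
  wind cold: 2
6 duplicate windows → 23 − 6 = 17 distinct.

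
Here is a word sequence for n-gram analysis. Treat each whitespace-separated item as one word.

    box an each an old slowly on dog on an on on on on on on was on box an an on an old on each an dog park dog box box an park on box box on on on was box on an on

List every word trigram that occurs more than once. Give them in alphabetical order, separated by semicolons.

Trigram counts meeting the condition (more than once):
  on an on: 2
  on on on: 5
  on on was: 2

on an on; on on on; on on was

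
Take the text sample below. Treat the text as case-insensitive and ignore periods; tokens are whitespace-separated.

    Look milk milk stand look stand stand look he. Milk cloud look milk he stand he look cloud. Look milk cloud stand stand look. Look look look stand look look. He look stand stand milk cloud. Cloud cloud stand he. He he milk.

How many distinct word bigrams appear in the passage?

43 tokens → 42 bigram windows in total.
Repeated bigrams (each contributes count−1 duplicates):
  look look: 4
  stand look: 4
  look milk: 3
  look stand: 3
  milk cloud: 3
  stand stand: 3
  cloud cloud: 2
  cloud look: 2
  … (6 more repeated)
22 duplicate windows → 42 − 22 = 20 distinct.

20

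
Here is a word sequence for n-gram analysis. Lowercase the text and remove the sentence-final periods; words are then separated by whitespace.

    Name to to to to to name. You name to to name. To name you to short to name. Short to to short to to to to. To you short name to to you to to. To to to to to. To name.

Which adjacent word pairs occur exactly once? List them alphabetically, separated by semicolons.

name short; short name; you name; you short

Bigram counts meeting the condition (exactly once):
  name short: 1
  short name: 1
  you name: 1
  you short: 1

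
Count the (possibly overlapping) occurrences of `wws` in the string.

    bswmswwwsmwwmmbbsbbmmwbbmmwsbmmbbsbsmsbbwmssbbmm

Sliding a length-3 window over the 48 characters (46 positions):
  position 7–9: wws

1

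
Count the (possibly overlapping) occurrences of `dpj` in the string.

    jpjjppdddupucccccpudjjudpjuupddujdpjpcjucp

Sliding a length-3 window over the 42 characters (40 positions):
  position 24–26: dpj
  position 34–36: dpj

2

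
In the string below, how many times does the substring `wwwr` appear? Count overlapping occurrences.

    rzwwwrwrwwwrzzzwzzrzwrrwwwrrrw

Sliding a length-4 window over the 30 characters (27 positions):
  position 3–6: wwwr
  position 9–12: wwwr
  position 24–27: wwwr

3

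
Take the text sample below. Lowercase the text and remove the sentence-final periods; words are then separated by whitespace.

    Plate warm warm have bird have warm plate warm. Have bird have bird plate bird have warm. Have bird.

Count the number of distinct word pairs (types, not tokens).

19 tokens → 18 bigram windows in total.
Repeated bigrams (each contributes count−1 duplicates):
  have bird: 4
  bird have: 3
  warm have: 3
  have warm: 2
  plate warm: 2
9 duplicate windows → 18 − 9 = 9 distinct.

9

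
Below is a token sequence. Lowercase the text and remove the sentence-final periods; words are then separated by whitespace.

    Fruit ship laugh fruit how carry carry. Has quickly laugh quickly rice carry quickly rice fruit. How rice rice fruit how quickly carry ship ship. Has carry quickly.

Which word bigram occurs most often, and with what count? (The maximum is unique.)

Bigram frequencies (highest first):
  fruit how: 3
  quickly rice: 2
  carry quickly: 2
  rice fruit: 2
  fruit ship: 1
  ship laugh: 1
  … (16 more, each ≤ 1)

"fruit how", 3 times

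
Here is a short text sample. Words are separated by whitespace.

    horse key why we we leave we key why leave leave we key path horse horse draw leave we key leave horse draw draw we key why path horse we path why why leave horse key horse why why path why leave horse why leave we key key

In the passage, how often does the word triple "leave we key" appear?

Scanning the 46 overlapping trigram windows for "leave we key":
  position 6–8: leave we key
  position 11–13: leave we key
  position 18–20: leave we key
  position 45–47: leave we key

4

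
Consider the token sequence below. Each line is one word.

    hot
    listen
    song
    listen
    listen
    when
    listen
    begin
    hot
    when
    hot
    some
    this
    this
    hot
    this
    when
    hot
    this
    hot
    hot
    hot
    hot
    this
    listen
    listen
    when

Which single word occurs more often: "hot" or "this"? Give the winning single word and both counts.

"hot": 9 occurrences
"this": 5 occurrences

"hot" (9 vs 5)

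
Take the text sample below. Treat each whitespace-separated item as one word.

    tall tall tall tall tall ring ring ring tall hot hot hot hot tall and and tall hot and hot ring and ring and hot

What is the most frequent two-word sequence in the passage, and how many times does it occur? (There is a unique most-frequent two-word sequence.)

"tall tall", 4 times

Bigram frequencies (highest first):
  tall tall: 4
  hot hot: 3
  ring ring: 2
  tall hot: 2
  and hot: 2
  ring and: 2
  … (9 more, each ≤ 1)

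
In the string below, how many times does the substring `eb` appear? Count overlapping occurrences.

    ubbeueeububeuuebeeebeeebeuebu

4

Sliding a length-2 window over the 29 characters (28 positions):
  position 15–16: eb
  position 19–20: eb
  position 23–24: eb
  position 27–28: eb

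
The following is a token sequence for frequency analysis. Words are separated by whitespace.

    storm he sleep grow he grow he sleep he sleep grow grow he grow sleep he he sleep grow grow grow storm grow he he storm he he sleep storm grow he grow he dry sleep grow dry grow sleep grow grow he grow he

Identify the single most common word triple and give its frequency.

Trigram frequencies (highest first):
  grow he grow: 4
  he sleep grow: 3
  he grow he: 3
  sleep grow grow: 3
  grow grow he: 2
  he he sleep: 2
  … (25 more, each ≤ 2)

"grow he grow", 4 times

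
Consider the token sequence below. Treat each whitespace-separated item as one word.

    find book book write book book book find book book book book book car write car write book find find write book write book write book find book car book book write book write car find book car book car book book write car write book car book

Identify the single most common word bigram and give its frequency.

"book book", 9 times

Bigram frequencies (highest first):
  book book: 9
  write book: 7
  book write: 6
  book car: 5
  find book: 4
  car book: 4
  … (6 more, each ≤ 3)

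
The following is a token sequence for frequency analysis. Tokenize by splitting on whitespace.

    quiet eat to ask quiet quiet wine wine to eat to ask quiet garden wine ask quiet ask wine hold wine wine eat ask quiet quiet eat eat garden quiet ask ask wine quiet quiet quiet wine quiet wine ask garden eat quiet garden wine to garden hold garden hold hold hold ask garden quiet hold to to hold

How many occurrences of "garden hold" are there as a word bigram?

2

Scanning the 58 overlapping bigram windows for "garden hold":
  position 47–48: garden hold
  position 49–50: garden hold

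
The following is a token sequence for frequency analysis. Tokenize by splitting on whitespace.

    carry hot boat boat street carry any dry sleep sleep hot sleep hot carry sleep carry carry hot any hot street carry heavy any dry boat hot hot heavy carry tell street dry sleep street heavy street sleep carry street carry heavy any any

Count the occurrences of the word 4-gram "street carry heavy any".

Scanning the 41 overlapping 4-gram windows for "street carry heavy any":
  position 21–24: street carry heavy any
  position 40–43: street carry heavy any

2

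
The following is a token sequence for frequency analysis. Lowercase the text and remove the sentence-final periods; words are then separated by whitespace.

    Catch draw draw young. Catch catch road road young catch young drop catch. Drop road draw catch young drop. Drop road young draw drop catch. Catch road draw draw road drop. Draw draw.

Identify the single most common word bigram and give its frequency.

Bigram frequencies (highest first):
  draw draw: 3
  young catch: 2
  catch catch: 2
  catch road: 2
  road young: 2
  catch young: 2
  … (15 more, each ≤ 2)

"draw draw", 3 times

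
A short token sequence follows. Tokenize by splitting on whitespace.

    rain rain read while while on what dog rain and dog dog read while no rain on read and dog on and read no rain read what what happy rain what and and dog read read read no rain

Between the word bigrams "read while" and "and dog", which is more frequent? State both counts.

"read while": 2 occurrences
"and dog": 3 occurrences

"and dog" (3 vs 2)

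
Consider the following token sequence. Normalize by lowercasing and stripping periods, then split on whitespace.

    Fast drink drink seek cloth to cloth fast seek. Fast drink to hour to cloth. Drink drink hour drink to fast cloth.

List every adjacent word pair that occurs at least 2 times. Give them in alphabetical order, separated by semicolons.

Bigram counts meeting the condition (at least 2 times):
  drink drink: 2
  drink to: 2
  fast drink: 2
  to cloth: 2

drink drink; drink to; fast drink; to cloth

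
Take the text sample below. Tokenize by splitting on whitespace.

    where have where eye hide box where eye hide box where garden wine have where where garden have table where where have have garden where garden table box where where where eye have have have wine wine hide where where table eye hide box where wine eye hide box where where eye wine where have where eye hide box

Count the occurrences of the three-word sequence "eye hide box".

Scanning the 57 overlapping trigram windows for "eye hide box":
  position 4–6: eye hide box
  position 8–10: eye hide box
  position 42–44: eye hide box
  position 47–49: eye hide box
  position 57–59: eye hide box

5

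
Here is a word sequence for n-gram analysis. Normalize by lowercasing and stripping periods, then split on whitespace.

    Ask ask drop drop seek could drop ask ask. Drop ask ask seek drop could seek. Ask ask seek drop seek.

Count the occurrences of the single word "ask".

8

Scanning the 21 tokens for "ask":
  position 1: ask
  position 2: ask
  position 8: ask
  position 9: ask
  position 11: ask
  position 12: ask
  position 17: ask
  position 18: ask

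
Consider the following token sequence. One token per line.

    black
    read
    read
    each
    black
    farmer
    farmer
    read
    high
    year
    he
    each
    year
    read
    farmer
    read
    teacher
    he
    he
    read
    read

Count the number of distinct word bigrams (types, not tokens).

18

21 tokens → 20 bigram windows in total.
Repeated bigrams (each contributes count−1 duplicates):
  farmer read: 2
  read read: 2
2 duplicate windows → 20 − 2 = 18 distinct.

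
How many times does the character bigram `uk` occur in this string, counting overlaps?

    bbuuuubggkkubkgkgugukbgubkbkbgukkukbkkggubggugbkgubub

3

Sliding a length-2 window over the 53 characters (52 positions):
  position 20–21: uk
  position 31–32: uk
  position 34–35: uk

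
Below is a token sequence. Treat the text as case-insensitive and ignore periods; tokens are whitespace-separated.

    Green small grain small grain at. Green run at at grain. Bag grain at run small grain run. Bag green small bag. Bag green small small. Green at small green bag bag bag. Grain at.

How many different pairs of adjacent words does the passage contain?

23

35 tokens → 34 bigram windows in total.
Repeated bigrams (each contributes count−1 duplicates):
  bag bag: 3
  grain at: 3
  green small: 3
  small grain: 3
  bag grain: 2
  bag green: 2
  small green: 2
11 duplicate windows → 34 − 11 = 23 distinct.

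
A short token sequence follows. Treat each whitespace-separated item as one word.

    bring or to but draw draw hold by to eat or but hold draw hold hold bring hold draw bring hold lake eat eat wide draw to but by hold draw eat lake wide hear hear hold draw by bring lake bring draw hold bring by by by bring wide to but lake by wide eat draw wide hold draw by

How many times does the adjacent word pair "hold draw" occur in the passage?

5

Scanning the 60 overlapping bigram windows for "hold draw":
  position 13–14: hold draw
  position 18–19: hold draw
  position 30–31: hold draw
  position 37–38: hold draw
  position 59–60: hold draw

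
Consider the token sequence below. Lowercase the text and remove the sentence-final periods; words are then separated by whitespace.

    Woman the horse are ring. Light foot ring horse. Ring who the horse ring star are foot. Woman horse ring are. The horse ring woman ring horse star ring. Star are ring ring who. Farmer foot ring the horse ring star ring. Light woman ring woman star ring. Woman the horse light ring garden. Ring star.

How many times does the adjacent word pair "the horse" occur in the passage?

Scanning the 55 overlapping bigram windows for "the horse":
  position 2–3: the horse
  position 12–13: the horse
  position 22–23: the horse
  position 38–39: the horse
  position 50–51: the horse

5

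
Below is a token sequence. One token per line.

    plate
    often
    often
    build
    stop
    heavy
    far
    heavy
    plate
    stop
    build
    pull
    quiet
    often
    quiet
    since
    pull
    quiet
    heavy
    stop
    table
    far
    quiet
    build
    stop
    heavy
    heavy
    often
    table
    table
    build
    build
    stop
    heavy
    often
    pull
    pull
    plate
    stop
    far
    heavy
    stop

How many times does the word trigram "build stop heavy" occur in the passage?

3

Scanning the 40 overlapping trigram windows for "build stop heavy":
  position 4–6: build stop heavy
  position 24–26: build stop heavy
  position 32–34: build stop heavy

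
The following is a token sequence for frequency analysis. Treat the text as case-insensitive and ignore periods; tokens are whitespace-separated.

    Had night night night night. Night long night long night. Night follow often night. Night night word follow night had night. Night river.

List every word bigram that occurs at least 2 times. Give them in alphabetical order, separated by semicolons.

Bigram counts meeting the condition (at least 2 times):
  had night: 2
  long night: 2
  night long: 2
  night night: 8

had night; long night; night long; night night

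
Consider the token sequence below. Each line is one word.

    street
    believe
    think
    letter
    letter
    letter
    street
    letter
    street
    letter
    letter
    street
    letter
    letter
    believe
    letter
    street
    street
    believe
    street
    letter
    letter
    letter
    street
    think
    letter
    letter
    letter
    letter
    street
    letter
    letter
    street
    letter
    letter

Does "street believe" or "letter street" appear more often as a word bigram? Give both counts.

"letter street" (7 vs 2)

"street believe": 2 occurrences
"letter street": 7 occurrences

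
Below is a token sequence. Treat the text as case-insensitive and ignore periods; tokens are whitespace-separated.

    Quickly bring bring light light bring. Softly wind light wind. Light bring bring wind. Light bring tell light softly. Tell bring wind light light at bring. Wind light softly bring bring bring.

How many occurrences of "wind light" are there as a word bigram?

5

Scanning the 31 overlapping bigram windows for "wind light":
  position 8–9: wind light
  position 10–11: wind light
  position 14–15: wind light
  position 22–23: wind light
  position 27–28: wind light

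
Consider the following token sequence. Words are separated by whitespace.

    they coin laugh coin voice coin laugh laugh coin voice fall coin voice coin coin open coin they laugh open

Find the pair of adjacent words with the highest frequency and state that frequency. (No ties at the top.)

"coin voice", 3 times

Bigram frequencies (highest first):
  coin voice: 3
  coin laugh: 2
  laugh coin: 2
  voice coin: 2
  they coin: 1
  laugh laugh: 1
  … (8 more, each ≤ 1)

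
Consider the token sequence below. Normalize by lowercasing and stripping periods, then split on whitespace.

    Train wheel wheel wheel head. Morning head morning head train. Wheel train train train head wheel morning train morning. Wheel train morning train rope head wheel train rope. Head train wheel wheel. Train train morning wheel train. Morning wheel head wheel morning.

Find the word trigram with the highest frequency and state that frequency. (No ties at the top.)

"train morning wheel", 3 times

Trigram frequencies (highest first):
  train morning wheel: 3
  train wheel wheel: 2
  head morning head: 2
  head train wheel: 2
  wheel train train: 2
  head wheel morning: 2
  … (24 more, each ≤ 2)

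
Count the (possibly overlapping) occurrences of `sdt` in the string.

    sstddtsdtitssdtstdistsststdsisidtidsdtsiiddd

3

Sliding a length-3 window over the 44 characters (42 positions):
  position 7–9: sdt
  position 13–15: sdt
  position 36–38: sdt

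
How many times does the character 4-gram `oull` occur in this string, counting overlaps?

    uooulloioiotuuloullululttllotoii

Sliding a length-4 window over the 32 characters (29 positions):
  position 3–6: oull
  position 16–19: oull

2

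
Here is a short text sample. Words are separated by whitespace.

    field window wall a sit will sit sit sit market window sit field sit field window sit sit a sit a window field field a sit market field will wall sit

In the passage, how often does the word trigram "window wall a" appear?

1

Scanning the 29 overlapping trigram windows for "window wall a":
  position 2–4: window wall a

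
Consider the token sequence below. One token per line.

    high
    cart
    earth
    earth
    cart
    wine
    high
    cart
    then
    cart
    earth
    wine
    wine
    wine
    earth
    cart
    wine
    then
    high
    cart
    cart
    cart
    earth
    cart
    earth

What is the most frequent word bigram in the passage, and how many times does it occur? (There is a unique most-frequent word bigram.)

"cart earth", 4 times

Bigram frequencies (highest first):
  cart earth: 4
  high cart: 3
  earth cart: 3
  cart wine: 2
  wine wine: 2
  cart cart: 2
  … (8 more, each ≤ 1)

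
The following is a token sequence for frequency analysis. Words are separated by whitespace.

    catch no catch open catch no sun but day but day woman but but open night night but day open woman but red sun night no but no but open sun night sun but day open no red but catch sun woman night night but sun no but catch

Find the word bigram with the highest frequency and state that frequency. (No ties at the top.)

Bigram frequencies (highest first):
  but day: 4
  no but: 3
  catch no: 2
  sun but: 2
  woman but: 2
  but open: 2
  … (28 more, each ≤ 2)

"but day", 4 times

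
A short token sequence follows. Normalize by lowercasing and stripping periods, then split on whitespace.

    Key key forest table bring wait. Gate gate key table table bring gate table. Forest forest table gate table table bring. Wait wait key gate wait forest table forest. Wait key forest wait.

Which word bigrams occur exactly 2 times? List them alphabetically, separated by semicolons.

Bigram counts meeting the condition (exactly 2 times):
  bring wait: 2
  forest wait: 2
  gate table: 2
  key forest: 2
  table forest: 2
  table table: 2
  wait key: 2

bring wait; forest wait; gate table; key forest; table forest; table table; wait key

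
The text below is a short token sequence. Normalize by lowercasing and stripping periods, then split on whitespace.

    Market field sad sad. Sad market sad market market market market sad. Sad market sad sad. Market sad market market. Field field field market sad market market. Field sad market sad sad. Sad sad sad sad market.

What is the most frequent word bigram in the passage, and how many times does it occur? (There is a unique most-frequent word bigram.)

"sad sad", 9 times

Bigram frequencies (highest first):
  sad sad: 9
  sad market: 8
  market sad: 6
  market market: 5
  market field: 3
  field sad: 2
  … (2 more, each ≤ 2)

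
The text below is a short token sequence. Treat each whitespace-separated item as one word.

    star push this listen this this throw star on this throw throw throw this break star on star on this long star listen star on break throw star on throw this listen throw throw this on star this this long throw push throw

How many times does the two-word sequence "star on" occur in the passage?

5

Scanning the 42 overlapping bigram windows for "star on":
  position 8–9: star on
  position 16–17: star on
  position 18–19: star on
  position 24–25: star on
  position 28–29: star on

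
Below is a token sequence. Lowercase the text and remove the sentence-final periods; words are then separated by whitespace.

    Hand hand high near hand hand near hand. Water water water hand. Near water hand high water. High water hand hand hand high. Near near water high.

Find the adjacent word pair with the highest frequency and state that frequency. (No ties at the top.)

Bigram frequencies (highest first):
  hand hand: 4
  hand high: 3
  water hand: 3
  high near: 2
  near hand: 2
  hand near: 2
  … (6 more, each ≤ 2)

"hand hand", 4 times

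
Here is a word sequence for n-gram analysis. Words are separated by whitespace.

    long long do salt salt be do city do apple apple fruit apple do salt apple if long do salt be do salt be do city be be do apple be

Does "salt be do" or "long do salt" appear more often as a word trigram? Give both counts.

"salt be do": 3 occurrences
"long do salt": 2 occurrences

"salt be do" (3 vs 2)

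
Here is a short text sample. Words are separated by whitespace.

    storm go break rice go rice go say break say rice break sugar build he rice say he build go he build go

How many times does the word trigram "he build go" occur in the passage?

2

Scanning the 21 overlapping trigram windows for "he build go":
  position 18–20: he build go
  position 21–23: he build go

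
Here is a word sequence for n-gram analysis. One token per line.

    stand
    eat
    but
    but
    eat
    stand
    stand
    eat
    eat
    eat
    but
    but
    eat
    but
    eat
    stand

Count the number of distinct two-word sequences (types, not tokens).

16 tokens → 15 bigram windows in total.
Repeated bigrams (each contributes count−1 duplicates):
  but eat: 3
  eat but: 3
  but but: 2
  eat eat: 2
  eat stand: 2
  stand eat: 2
8 duplicate windows → 15 − 8 = 7 distinct.

7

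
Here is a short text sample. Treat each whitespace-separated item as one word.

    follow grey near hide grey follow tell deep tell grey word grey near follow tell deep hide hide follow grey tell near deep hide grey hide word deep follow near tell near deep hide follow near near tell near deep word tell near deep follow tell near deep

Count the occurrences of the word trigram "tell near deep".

Scanning the 46 overlapping trigram windows for "tell near deep":
  position 21–23: tell near deep
  position 31–33: tell near deep
  position 38–40: tell near deep
  position 42–44: tell near deep
  position 46–48: tell near deep

5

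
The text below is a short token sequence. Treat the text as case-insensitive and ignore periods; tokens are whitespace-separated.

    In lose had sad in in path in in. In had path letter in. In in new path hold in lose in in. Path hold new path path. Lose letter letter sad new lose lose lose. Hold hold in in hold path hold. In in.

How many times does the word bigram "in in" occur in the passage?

Scanning the 44 overlapping bigram windows for "in in":
  position 5–6: in in
  position 8–9: in in
  position 9–10: in in
  position 14–15: in in
  position 15–16: in in
  position 22–23: in in
  position 39–40: in in
  position 44–45: in in

8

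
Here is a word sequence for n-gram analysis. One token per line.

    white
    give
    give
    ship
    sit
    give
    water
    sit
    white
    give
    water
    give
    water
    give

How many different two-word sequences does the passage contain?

9

14 tokens → 13 bigram windows in total.
Repeated bigrams (each contributes count−1 duplicates):
  give water: 3
  water give: 2
  white give: 2
4 duplicate windows → 13 − 4 = 9 distinct.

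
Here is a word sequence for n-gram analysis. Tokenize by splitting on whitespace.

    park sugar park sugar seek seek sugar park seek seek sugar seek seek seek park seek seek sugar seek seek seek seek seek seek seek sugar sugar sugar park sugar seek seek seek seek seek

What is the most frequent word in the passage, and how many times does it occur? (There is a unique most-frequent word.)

Unigram frequencies (highest first):
  seek: 21
  sugar: 9
  park: 5

"seek", 21 times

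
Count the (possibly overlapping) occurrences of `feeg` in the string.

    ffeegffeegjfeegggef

3

Sliding a length-4 window over the 19 characters (16 positions):
  position 2–5: feeg
  position 7–10: feeg
  position 12–15: feeg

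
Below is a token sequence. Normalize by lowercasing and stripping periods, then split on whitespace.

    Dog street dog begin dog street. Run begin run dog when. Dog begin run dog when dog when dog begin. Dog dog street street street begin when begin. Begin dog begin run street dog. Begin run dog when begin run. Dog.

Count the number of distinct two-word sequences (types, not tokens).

17

41 tokens → 40 bigram windows in total.
Repeated bigrams (each contributes count−1 duplicates):
  begin run: 5
  dog begin: 5
  dog when: 4
  run dog: 4
  begin dog: 3
  dog street: 3
  when dog: 3
  street dog: 2
  … (2 more repeated)
23 duplicate windows → 40 − 23 = 17 distinct.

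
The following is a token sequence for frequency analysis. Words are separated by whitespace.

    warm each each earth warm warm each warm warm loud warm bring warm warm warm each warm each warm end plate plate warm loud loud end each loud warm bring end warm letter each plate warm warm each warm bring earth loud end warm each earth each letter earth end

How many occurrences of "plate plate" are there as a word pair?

Scanning the 49 overlapping bigram windows for "plate plate":
  position 21–22: plate plate

1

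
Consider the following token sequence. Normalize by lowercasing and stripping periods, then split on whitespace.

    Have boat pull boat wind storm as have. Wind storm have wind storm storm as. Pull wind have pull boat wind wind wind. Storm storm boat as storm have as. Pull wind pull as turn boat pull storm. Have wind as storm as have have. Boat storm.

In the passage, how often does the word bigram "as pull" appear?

Scanning the 46 overlapping bigram windows for "as pull":
  position 15–16: as pull
  position 30–31: as pull

2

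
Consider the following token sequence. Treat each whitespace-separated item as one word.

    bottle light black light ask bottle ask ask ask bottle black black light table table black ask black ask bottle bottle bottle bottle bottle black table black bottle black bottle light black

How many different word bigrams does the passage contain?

32 tokens → 31 bigram windows in total.
Repeated bigrams (each contributes count−1 duplicates):
  bottle bottle: 4
  ask bottle: 3
  bottle black: 3
  ask ask: 2
  black ask: 2
  black bottle: 2
  black light: 2
  bottle light: 2
  … (2 more repeated)
14 duplicate windows → 31 − 14 = 17 distinct.

17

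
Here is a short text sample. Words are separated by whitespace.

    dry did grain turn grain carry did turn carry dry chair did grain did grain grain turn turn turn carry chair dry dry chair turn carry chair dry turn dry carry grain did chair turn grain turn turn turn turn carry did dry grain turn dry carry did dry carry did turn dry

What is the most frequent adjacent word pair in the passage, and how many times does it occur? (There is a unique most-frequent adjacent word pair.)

Bigram frequencies (highest first):
  turn turn: 5
  grain turn: 4
  carry did: 4
  turn carry: 4
  did grain: 3
  turn dry: 3
  … (19 more, each ≤ 3)

"turn turn", 5 times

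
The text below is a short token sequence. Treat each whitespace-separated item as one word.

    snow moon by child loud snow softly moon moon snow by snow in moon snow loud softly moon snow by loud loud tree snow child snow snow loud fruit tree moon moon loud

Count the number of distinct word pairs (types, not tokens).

26

33 tokens → 32 bigram windows in total.
Repeated bigrams (each contributes count−1 duplicates):
  moon snow: 3
  moon moon: 2
  snow by: 2
  snow loud: 2
  softly moon: 2
6 duplicate windows → 32 − 6 = 26 distinct.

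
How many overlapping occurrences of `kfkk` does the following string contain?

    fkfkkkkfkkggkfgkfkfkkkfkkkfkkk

5

Sliding a length-4 window over the 30 characters (27 positions):
  position 2–5: kfkk
  position 7–10: kfkk
  position 18–21: kfkk
  position 22–25: kfkk
  position 26–29: kfkk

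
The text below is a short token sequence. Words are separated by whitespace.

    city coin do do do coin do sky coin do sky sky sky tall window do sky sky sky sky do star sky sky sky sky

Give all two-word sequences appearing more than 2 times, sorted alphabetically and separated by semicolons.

coin do; do sky; sky sky

Bigram counts meeting the condition (more than 2 times):
  coin do: 3
  do sky: 3
  sky sky: 8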